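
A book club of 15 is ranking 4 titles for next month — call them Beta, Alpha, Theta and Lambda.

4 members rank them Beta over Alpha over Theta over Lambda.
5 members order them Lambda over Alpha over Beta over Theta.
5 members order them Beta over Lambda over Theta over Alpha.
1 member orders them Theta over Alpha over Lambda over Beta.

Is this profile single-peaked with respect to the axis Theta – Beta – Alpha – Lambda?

Axis positions: Theta=1, Beta=2, Alpha=3, Lambda=4.
Faction 1 (peak Beta at position 2): ranking walks positions 2-3-1-4, expanding outward from the peak — single-peaked.
Faction 2 (peak Lambda at position 4): ranking walks positions 4-3-2-1, expanding outward from the peak — single-peaked.
Faction 3: ranking walks positions 2-4-1-3; Lambda is ranked above Alpha even though Alpha lies between Lambda and the peak Beta on the axis — preferences dip and rise again. Not single-peaked.
Faction 4: ranking walks positions 1-3-4-2; Alpha is ranked above Beta even though Beta lies between Alpha and the peak Theta on the axis — preferences dip and rise again. Not single-peaked.
Faction 3 violates single-peakedness, so the profile is not single-peaked on this axis.

no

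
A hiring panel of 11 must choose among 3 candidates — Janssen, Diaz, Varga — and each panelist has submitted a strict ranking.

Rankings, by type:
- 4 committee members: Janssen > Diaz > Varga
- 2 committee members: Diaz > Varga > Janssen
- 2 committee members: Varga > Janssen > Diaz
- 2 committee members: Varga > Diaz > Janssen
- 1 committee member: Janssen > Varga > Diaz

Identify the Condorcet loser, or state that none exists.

none

Pairwise majorities:
Janssen vs Diaz: 7 to 4, Janssen.
Janssen vs Varga: Janssen is ranked higher on 4+1 = 5 ballots, Varga on 6. Varga wins 6–5.
Diaz vs Varga: Diaz preferred on 4+2 = 6 ballots; Diaz wins 6–5.
No candidate is winless: Janssen beats Diaz; Diaz beats Varga; Varga beats Janssen. There is no Condorcet loser.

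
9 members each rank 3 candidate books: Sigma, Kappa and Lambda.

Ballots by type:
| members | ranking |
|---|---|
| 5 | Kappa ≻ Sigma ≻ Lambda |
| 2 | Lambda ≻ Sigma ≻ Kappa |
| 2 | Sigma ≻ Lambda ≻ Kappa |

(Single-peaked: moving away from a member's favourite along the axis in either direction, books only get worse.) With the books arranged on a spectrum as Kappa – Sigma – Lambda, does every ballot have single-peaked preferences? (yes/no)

yes

Axis positions: Kappa=1, Sigma=2, Lambda=3.
Type 1 (peak Kappa at position 1): ranking walks positions 1-2-3, expanding outward from the peak — single-peaked.
Type 2 (peak Lambda at position 3): ranking walks positions 3-2-1, expanding outward from the peak — single-peaked.
Type 3 (peak Sigma at position 2): ranking walks positions 2-3-1, expanding outward from the peak — single-peaked.
Every ranking is single-peaked on this axis.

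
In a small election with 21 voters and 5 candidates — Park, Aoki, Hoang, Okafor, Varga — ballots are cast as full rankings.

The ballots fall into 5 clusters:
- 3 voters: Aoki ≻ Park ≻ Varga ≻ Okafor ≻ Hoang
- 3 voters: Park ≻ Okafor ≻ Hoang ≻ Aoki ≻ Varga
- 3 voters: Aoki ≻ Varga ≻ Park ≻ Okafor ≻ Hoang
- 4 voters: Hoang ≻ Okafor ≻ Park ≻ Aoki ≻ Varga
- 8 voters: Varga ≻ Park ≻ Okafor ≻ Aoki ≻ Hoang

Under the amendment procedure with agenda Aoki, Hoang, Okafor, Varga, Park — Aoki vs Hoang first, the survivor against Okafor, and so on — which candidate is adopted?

Round 1: Aoki vs Hoang — 14–7, Aoki advances.
Round 2: Aoki vs Okafor — 6–15, Okafor advances.
Round 3: Okafor vs Varga — 7–14, Varga advances.
Round 4: Varga vs Park — 11–10, Varga advances.
Varga survives the agenda.

Varga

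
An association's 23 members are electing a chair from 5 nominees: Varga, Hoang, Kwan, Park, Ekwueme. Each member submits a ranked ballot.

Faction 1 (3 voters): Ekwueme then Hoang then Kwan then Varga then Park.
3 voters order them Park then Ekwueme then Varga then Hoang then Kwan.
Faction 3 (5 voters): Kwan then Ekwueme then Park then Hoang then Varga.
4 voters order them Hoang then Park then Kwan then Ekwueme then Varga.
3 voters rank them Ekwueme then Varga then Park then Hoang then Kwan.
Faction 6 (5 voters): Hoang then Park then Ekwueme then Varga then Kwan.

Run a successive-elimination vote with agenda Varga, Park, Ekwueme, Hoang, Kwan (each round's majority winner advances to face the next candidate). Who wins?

Round 1: Varga vs Park — 6–17, Park advances.
Round 2: Park vs Ekwueme — 12–11, Park advances.
Round 3: Park vs Hoang — 11–12, Hoang advances.
Round 4: Hoang vs Kwan — 18–5, Hoang advances.
The agenda winner is Hoang.

Hoang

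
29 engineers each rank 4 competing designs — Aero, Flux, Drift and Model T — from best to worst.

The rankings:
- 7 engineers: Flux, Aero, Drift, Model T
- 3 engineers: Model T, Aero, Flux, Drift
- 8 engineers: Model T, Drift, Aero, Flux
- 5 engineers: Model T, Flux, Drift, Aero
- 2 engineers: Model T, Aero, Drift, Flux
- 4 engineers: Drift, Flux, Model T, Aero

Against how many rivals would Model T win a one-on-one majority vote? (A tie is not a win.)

Model T against each rival (29 engineers):
Model T vs Aero: Model T preferred on 3+8+5+2+4 = 22 ballots; Model T wins 22–7.
Model T vs Flux: Model T wins 18–11.
Model T vs Drift: 3+8+5+2 = 18 for Model T, 11 for Drift — Model T by 18–11.
Model T beats Aero, Flux, Drift — 3 pairwise wins.

3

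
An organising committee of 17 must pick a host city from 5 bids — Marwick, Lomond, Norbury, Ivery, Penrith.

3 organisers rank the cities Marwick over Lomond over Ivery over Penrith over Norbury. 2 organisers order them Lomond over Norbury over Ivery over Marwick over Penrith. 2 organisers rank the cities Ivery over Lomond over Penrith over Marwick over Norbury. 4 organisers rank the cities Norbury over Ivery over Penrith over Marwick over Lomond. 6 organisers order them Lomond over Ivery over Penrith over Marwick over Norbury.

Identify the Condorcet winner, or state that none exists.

Check each pair by majority over 17 ballots:
Marwick vs Lomond: Marwick preferred on 3+4 = 7 ballots; Lomond wins 10–7.
Marwick vs Norbury: Marwick preferred on 3+2+6 = 11 ballots; Marwick wins 11–6.
Marwick vs Ivery: Marwick preferred on 3 ballots; Ivery wins 14–3.
Marwick vs Penrith: Marwick preferred on 3+2 = 5 ballots; Penrith wins 12–5.
Lomond vs Norbury: 3+2+2+6 = 13 for Lomond, 4 for Norbury — Lomond by 13–4.
Lomond vs Ivery: Lomond preferred on 3+2+6 = 11 ballots; Lomond wins 11–6.
Lomond vs Penrith: 13 to 4, Lomond.
Norbury vs Ivery: Norbury is ranked higher on 2+4 = 6 ballots, Ivery on 11. Ivery wins 11–6.
Norbury vs Penrith: 6 to 11, Penrith.
Ivery vs Penrith: Ivery is ranked higher on 3+2+2+4+6 = 17 ballots, Penrith on 0. Ivery wins 17–0.
Lomond defeats every rival head-to-head and is the Condorcet winner.

Lomond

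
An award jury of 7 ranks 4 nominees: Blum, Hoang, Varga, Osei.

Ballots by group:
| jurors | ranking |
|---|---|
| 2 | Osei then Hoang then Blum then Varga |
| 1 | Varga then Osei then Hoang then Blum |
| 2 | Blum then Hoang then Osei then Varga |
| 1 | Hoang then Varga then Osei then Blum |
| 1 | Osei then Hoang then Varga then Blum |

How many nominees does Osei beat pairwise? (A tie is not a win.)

Osei against each rival (7 jurors):
Osei vs Blum: Osei, 5–2.
Osei vs Hoang: 2+1+1 = 4 for Osei, 3 for Hoang — Osei by 4–3.
Osei vs Varga: Osei wins 5–2.
Osei beats Blum, Hoang, Varga — 3 pairwise wins.

3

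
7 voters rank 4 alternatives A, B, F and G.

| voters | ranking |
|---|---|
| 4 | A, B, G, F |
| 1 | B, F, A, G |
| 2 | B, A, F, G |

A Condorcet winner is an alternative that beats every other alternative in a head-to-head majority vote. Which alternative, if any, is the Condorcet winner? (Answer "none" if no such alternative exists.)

Pairwise majorities:
A vs B: 4 to 3, A.
A vs F: A preferred on 4+2 = 6 ballots; A wins 6–1.
A vs G: 4+1+2 = 7 for A, 0 for G — A by 7–0.
B vs F: 7 to 0, B.
B vs G: B, 7–0.
F vs G: 1+2 = 3 for F, 4 for G — G by 4–3.
A defeats every rival head-to-head and is the Condorcet winner.

A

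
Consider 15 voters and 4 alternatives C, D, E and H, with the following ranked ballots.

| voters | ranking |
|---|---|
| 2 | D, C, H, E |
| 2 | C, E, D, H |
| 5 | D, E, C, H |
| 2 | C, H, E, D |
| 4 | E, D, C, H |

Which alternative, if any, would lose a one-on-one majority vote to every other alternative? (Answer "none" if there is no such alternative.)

H

Pairwise majorities:
C vs D: D, 11–4.
C–E: E 9–6.
C vs H: C is ranked higher on 2+2+5+2+4 = 15 ballots, H on 0. C wins 15–0.
D vs E: D is ranked higher on 2+5 = 7 ballots, E on 8. E wins 8–7.
D vs H: D preferred on 2+2+5+4 = 13 ballots; D wins 13–2.
E vs H: 2+5+4 = 11 for E, 4 for H — E by 11–4.
Only H has no wins; H is the Condorcet loser.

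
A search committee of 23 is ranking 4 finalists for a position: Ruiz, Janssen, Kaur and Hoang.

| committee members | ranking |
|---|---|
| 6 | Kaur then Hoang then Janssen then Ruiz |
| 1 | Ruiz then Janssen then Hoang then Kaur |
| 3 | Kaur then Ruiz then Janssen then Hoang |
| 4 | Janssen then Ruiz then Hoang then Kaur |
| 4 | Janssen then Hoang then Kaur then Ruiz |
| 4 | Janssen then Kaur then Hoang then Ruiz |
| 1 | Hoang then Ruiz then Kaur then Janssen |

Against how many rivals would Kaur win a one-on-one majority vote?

Kaur against each rival (23 committee members):
Kaur vs Ruiz: Kaur wins 17–6.
Kaur vs Janssen: 6+3+1 = 10 for Kaur, 13 for Janssen — Janssen by 13–10.
Kaur vs Hoang: Kaur, 13–10.
Kaur beats Ruiz, Hoang; loses to Janssen — 2 pairwise wins.

2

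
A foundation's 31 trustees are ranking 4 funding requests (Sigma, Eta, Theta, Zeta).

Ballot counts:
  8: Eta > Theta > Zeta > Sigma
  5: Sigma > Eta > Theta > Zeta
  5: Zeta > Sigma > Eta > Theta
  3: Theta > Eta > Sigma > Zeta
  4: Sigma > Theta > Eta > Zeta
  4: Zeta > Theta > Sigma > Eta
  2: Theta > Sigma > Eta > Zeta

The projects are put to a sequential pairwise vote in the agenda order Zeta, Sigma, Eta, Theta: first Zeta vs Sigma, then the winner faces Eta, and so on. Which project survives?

Eta

Round 1: Zeta vs Sigma — 17–14, Zeta advances.
Round 2: Zeta vs Eta — 9–22, Eta advances.
Round 3: Eta vs Theta — 18–13, Eta advances.
Eta survives the agenda.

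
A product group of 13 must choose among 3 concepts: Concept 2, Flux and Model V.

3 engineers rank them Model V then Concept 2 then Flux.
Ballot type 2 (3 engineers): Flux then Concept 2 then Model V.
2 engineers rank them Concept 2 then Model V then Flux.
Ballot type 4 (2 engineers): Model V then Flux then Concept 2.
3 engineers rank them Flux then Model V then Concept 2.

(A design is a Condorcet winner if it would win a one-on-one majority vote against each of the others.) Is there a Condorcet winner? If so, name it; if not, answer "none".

Model V

Head-to-head results (13 engineers):
Concept 2 vs Flux: Concept 2 is ranked higher on 3+2 = 5 ballots, Flux on 8. Flux wins 8–5.
Concept 2 vs Model V: Concept 2 is ranked higher on 3+2 = 5 ballots, Model V on 8. Model V wins 8–5.
Flux vs Model V: 6 to 7, Model V.
Only Model V has no losses; Model V is the Condorcet winner.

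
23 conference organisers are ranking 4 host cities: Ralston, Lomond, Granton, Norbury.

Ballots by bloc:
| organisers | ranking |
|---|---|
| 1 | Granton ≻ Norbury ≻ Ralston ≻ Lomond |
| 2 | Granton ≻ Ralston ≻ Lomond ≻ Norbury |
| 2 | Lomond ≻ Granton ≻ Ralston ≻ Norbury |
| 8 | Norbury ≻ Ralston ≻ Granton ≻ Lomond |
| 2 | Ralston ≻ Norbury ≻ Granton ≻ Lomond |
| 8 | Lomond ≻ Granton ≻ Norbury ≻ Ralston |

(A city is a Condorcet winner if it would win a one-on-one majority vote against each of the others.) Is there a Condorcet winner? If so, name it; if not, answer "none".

Head-to-head results (23 organisers):
Ralston vs Lomond: Ralston wins 13–10.
Ralston vs Granton: Granton, 13–10.
Ralston vs Norbury: Norbury, 17–6.
Lomond vs Granton: Granton wins 13–10.
Lomond–Norbury: Lomond 12–11.
Granton–Norbury: Granton 13–10.
Granton beats each of Ralston, Lomond, Norbury — Granton is the Condorcet winner.

Granton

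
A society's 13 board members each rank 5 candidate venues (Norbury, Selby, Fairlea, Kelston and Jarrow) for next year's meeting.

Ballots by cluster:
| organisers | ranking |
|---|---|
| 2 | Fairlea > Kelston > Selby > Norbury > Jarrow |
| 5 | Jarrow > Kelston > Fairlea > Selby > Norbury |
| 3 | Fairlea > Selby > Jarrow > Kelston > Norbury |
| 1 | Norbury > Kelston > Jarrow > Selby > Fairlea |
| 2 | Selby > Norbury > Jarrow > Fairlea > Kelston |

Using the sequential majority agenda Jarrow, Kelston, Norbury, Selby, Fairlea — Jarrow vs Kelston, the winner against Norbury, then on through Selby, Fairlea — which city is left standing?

Round 1: Jarrow vs Kelston — 10–3, Jarrow advances.
Round 2: Jarrow vs Norbury — 8–5, Jarrow advances.
Round 3: Jarrow vs Selby — 6–7, Selby advances.
Round 4: Selby vs Fairlea — 3–10, Fairlea advances.
The agenda winner is Fairlea.

Fairlea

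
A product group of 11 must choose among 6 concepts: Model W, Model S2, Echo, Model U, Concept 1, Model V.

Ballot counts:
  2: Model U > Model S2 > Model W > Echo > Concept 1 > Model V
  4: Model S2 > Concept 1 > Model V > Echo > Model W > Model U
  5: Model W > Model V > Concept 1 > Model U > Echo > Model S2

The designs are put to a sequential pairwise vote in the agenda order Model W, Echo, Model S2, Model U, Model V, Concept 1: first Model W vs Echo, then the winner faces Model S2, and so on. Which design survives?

Round 1: Model W vs Echo — 7–4, Model W advances.
Round 2: Model W vs Model S2 — 5–6, Model S2 advances.
Round 3: Model S2 vs Model U — 4–7, Model U advances.
Round 4: Model U vs Model V — 2–9, Model V advances.
Round 5: Model V vs Concept 1 — 5–6, Concept 1 advances.
The agenda winner is Concept 1.

Concept 1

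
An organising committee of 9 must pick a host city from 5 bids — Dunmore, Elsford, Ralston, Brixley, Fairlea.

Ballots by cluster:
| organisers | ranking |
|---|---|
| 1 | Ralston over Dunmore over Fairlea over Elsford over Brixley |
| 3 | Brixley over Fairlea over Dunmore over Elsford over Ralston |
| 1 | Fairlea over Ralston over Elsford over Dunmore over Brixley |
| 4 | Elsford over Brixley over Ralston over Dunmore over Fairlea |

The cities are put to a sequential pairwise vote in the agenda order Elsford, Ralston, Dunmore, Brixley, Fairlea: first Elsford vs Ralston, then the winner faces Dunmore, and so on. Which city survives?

Fairlea

Round 1: Elsford vs Ralston — 7–2, Elsford advances.
Round 2: Elsford vs Dunmore — 5–4, Elsford advances.
Round 3: Elsford vs Brixley — 6–3, Elsford advances.
Round 4: Elsford vs Fairlea — 4–5, Fairlea advances.
The agenda winner is Fairlea.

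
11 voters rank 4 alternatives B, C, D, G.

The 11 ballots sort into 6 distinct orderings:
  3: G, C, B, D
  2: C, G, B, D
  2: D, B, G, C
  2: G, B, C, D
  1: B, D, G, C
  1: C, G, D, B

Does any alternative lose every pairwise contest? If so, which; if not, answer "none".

Pairwise majorities:
B–C: C 6–5.
B vs D: 8 to 3, B.
B vs G: G wins 8–3.
C–D: C 8–3.
C vs G: C is ranked higher on 2+1 = 3 ballots, G on 8. G wins 8–3.
D vs G: G, 8–3.
D loses to every other alternative — it is the Condorcet loser.

D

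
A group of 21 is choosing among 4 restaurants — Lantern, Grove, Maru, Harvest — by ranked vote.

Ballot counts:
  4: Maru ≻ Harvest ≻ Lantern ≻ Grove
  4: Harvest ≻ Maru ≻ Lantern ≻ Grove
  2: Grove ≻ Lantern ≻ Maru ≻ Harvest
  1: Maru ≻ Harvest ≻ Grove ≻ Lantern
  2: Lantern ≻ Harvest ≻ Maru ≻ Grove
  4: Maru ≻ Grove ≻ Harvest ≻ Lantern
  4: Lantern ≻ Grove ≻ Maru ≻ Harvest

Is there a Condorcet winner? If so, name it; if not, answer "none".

Maru

Head-to-head results (21 friends):
Lantern vs Grove: Lantern preferred on 4+4+2+4 = 14 ballots; Lantern wins 14–7.
Lantern vs Maru: Lantern preferred on 2+2+4 = 8 ballots; Maru wins 13–8.
Lantern vs Harvest: Lantern preferred on 2+2+4 = 8 ballots; Harvest wins 13–8.
Grove vs Maru: 6 to 15, Maru.
Grove vs Harvest: Grove preferred on 2+4+4 = 10 ballots; Harvest wins 11–10.
Maru vs Harvest: 15 to 6, Maru.
Maru beats each of Lantern, Grove, Harvest — Maru is the Condorcet winner.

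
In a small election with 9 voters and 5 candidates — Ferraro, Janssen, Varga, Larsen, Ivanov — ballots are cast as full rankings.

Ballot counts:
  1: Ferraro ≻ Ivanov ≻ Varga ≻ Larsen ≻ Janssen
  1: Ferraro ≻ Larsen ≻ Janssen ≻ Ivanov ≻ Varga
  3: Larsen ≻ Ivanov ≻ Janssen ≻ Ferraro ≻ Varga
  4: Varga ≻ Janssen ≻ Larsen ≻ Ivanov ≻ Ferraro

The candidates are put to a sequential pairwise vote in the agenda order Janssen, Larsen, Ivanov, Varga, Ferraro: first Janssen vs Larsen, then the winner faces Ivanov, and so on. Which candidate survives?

Ferraro

Round 1: Janssen vs Larsen — 4–5, Larsen advances.
Round 2: Larsen vs Ivanov — 8–1, Larsen advances.
Round 3: Larsen vs Varga — 4–5, Varga advances.
Round 4: Varga vs Ferraro — 4–5, Ferraro advances.
The agenda winner is Ferraro.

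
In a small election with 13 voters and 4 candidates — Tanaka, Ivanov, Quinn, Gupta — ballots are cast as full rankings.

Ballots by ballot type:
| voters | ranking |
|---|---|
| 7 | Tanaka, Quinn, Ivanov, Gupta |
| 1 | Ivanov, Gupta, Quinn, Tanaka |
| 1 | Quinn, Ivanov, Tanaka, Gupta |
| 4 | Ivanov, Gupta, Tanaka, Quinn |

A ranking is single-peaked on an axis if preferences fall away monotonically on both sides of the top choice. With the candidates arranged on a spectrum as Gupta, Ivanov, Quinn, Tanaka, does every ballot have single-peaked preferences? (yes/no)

no

Axis positions: Gupta=1, Ivanov=2, Quinn=3, Tanaka=4.
Ballot type 1 (peak Tanaka at position 4): ranking walks positions 4-3-2-1, expanding outward from the peak — single-peaked.
Ballot type 2 (peak Ivanov at position 2): ranking walks positions 2-1-3-4, expanding outward from the peak — single-peaked.
Ballot type 3 (peak Quinn at position 3): ranking walks positions 3-2-4-1, expanding outward from the peak — single-peaked.
Ballot type 4: ranking walks positions 2-1-4-3; Tanaka is ranked above Quinn even though Quinn lies between Tanaka and the peak Ivanov on the axis — preferences dip and rise again. Not single-peaked.
Ballot type 4 violates single-peakedness, so the profile is not single-peaked on this axis.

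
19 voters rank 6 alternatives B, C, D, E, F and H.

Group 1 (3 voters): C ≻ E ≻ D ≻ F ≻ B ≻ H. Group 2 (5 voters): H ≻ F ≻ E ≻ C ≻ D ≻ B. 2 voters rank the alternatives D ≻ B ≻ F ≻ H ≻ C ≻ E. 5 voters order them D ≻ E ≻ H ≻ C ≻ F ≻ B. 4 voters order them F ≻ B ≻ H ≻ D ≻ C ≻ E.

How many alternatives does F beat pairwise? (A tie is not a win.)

F against each rival (19 voters):
F vs B: F preferred on 3+5+5+4 = 17 ballots; F wins 17–2.
F vs C: 5+2+4 = 11 for F, 8 for C — F by 11–8.
F vs D: 9 to 10, D.
F–E: F 11–8.
F vs H: 3+2+4 = 9 for F, 10 for H — H by 10–9.
F beats B, C, E; loses to D, H — 3 pairwise wins.

3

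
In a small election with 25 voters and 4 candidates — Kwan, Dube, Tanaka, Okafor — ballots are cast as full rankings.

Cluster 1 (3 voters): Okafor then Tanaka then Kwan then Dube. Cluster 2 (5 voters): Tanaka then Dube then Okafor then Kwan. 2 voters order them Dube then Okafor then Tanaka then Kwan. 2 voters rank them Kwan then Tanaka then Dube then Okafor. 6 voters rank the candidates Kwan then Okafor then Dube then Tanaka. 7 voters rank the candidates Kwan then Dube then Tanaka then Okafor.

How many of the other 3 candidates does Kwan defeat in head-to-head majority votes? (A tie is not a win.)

Kwan against each rival (25 voters):
Kwan–Dube: Kwan 18–7.
Kwan vs Tanaka: Kwan is ranked higher on 2+6+7 = 15 ballots, Tanaka on 10. Kwan wins 15–10.
Kwan vs Okafor: Kwan is ranked higher on 2+6+7 = 15 ballots, Okafor on 10. Kwan wins 15–10.
Kwan beats Dube, Tanaka, Okafor — 3 pairwise wins.

3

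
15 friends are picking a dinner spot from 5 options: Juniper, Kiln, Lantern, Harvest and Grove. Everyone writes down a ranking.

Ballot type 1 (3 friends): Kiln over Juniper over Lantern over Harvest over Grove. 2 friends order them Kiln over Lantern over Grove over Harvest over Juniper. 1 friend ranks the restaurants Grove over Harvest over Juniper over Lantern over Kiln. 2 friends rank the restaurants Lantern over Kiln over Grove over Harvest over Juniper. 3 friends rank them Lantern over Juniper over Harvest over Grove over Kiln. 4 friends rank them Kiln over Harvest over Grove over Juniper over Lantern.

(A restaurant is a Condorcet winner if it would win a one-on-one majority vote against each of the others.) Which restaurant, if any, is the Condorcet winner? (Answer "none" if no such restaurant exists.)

Head-to-head results (15 friends):
Juniper vs Kiln: Kiln wins 11–4.
Juniper vs Lantern: Juniper, 8–7.
Juniper vs Harvest: 3+3 = 6 for Juniper, 9 for Harvest — Harvest by 9–6.
Juniper vs Grove: 3+3 = 6 for Juniper, 9 for Grove — Grove by 9–6.
Kiln vs Lantern: Kiln wins 9–6.
Kiln vs Harvest: Kiln, 11–4.
Kiln vs Grove: 3+2+2+4 = 11 for Kiln, 4 for Grove — Kiln by 11–4.
Lantern vs Harvest: Lantern wins 10–5.
Lantern vs Grove: Lantern, 10–5.
Harvest vs Grove: 3+3+4 = 10 for Harvest, 5 for Grove — Harvest by 10–5.
Kiln defeats every rival head-to-head and is the Condorcet winner.

Kiln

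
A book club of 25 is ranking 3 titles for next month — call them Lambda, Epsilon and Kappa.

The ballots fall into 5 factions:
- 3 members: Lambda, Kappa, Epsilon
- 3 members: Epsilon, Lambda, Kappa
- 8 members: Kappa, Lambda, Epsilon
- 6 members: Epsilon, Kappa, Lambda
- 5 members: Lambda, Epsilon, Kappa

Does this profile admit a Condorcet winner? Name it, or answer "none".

none

Head-to-head results (25 members):
Lambda–Epsilon: Lambda 16–9.
Lambda vs Kappa: 3+3+5 = 11 for Lambda, 14 for Kappa — Kappa by 14–11.
Epsilon vs Kappa: 3+6+5 = 14 for Epsilon, 11 for Kappa — Epsilon by 14–11.
Each book drops at least one matchup (Lambda loses to Kappa; Epsilon loses to Lambda; Kappa loses to Epsilon); the cycle Lambda → Epsilon → Kappa → Lambda rules out a Condorcet winner.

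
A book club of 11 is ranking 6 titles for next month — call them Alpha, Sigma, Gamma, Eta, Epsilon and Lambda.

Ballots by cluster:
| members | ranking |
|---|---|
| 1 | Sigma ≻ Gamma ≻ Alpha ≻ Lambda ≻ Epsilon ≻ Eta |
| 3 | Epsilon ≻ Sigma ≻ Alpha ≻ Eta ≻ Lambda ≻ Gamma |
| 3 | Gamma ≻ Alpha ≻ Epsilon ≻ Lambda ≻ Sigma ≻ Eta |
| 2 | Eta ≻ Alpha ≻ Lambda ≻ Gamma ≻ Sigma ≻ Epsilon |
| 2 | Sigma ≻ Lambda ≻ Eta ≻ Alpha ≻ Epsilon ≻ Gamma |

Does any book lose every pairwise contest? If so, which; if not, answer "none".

none

Pairwise majorities:
Alpha vs Sigma: Sigma wins 6–5.
Alpha vs Gamma: 3+2+2 = 7 for Alpha, 4 for Gamma — Alpha by 7–4.
Alpha vs Eta: 7 to 4, Alpha.
Alpha vs Epsilon: Alpha is ranked higher on 1+3+2+2 = 8 ballots, Epsilon on 3. Alpha wins 8–3.
Alpha vs Lambda: Alpha is ranked higher on 1+3+3+2 = 9 ballots, Lambda on 2. Alpha wins 9–2.
Sigma vs Gamma: Sigma is ranked higher on 1+3+2 = 6 ballots, Gamma on 5. Sigma wins 6–5.
Sigma vs Eta: Sigma is ranked higher on 1+3+3+2 = 9 ballots, Eta on 2. Sigma wins 9–2.
Sigma vs Epsilon: Sigma is ranked higher on 1+2+2 = 5 ballots, Epsilon on 6. Epsilon wins 6–5.
Sigma vs Lambda: Sigma, 6–5.
Gamma vs Eta: Gamma preferred on 1+3 = 4 ballots; Eta wins 7–4.
Gamma vs Epsilon: Gamma is ranked higher on 1+3+2 = 6 ballots, Epsilon on 5. Gamma wins 6–5.
Gamma vs Lambda: 1+3 = 4 for Gamma, 7 for Lambda — Lambda by 7–4.
Eta–Epsilon: Epsilon 7–4.
Eta vs Lambda: Eta preferred on 3+2 = 5 ballots; Lambda wins 6–5.
Epsilon vs Lambda: Epsilon, 6–5.
No book is winless: Alpha beats Gamma; Sigma beats Alpha; Gamma beats Epsilon; Eta beats Gamma; Epsilon beats Sigma; Lambda beats Gamma. There is no Condorcet loser.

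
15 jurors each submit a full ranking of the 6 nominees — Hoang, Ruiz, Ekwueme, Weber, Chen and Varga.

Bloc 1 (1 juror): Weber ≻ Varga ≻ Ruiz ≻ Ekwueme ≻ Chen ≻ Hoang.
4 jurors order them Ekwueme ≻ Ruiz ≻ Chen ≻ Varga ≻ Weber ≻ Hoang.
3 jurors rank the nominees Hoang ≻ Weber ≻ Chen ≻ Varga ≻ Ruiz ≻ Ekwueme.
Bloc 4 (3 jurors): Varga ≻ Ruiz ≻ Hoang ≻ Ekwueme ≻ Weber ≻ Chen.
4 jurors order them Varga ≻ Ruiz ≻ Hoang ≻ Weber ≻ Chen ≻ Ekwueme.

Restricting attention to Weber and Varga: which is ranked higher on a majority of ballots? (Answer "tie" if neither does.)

Ballots ranking Weber above Varga: 1 + 3 = 4.
Ballots ranking Varga above Weber: 15 − 4 = 11.
Varga wins the head-to-head 11–4.

Varga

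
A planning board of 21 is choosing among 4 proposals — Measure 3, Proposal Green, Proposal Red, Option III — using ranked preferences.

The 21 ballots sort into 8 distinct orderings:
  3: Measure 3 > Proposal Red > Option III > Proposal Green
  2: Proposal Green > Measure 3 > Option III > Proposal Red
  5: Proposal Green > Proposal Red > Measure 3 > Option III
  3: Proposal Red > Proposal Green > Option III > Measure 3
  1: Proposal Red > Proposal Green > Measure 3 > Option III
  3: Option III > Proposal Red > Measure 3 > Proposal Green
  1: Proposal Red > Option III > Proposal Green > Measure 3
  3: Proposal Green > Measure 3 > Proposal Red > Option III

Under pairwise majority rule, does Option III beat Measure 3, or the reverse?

Measure 3

Ballots ranking Option III above Measure 3: 3 + 3 + 1 = 7.
Ballots ranking Measure 3 above Option III: 21 − 7 = 14.
Measure 3 wins the head-to-head 14–7.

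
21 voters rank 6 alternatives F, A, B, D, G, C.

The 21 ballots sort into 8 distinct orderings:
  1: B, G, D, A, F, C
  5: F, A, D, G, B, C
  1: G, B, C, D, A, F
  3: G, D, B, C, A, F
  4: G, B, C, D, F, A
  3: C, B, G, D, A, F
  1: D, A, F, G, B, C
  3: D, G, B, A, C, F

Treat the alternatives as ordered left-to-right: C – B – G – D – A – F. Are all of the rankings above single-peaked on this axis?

Axis positions: C=1, B=2, G=3, D=4, A=5, F=6.
Type 1 (peak B at position 2): ranking walks positions 2-3-4-5-6-1, expanding outward from the peak — single-peaked.
Type 2 (peak F at position 6): ranking walks positions 6-5-4-3-2-1, expanding outward from the peak — single-peaked.
Type 3 (peak G at position 3): ranking walks positions 3-2-1-4-5-6, expanding outward from the peak — single-peaked.
Type 4 (peak G at position 3): ranking walks positions 3-4-2-1-5-6, expanding outward from the peak — single-peaked.
Type 5: ranking walks positions 3-2-1-4-6-5; F is ranked above A even though A lies between F and the peak G on the axis — preferences dip and rise again. Not single-peaked.
Type 6 (peak C at position 1): ranking walks positions 1-2-3-4-5-6, expanding outward from the peak — single-peaked.
Type 7 (peak D at position 4): ranking walks positions 4-5-6-3-2-1, expanding outward from the peak — single-peaked.
Type 8 (peak D at position 4): ranking walks positions 4-3-2-5-1-6, expanding outward from the peak — single-peaked.
Type 5 violates single-peakedness, so the profile is not single-peaked on this axis.

no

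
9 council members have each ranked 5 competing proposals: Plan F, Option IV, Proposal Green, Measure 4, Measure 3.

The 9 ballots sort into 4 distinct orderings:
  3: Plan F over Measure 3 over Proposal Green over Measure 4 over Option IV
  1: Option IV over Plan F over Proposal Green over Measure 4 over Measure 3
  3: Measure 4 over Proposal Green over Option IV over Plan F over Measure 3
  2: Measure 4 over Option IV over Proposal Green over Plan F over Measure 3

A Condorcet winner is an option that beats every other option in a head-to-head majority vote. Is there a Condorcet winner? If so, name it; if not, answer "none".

Head-to-head results (9 council members):
Plan F vs Option IV: Option IV wins 6–3.
Plan F vs Proposal Green: Proposal Green, 5–4.
Plan F vs Measure 4: Measure 4 wins 5–4.
Plan F–Measure 3: Plan F 9–0.
Option IV–Proposal Green: Proposal Green 6–3.
Option IV vs Measure 4: Measure 4, 8–1.
Option IV–Measure 3: Option IV 6–3.
Proposal Green–Measure 4: Measure 4 5–4.
Proposal Green vs Measure 3: Proposal Green, 6–3.
Measure 4–Measure 3: Measure 4 6–3.
Measure 4 defeats every rival head-to-head and is the Condorcet winner.

Measure 4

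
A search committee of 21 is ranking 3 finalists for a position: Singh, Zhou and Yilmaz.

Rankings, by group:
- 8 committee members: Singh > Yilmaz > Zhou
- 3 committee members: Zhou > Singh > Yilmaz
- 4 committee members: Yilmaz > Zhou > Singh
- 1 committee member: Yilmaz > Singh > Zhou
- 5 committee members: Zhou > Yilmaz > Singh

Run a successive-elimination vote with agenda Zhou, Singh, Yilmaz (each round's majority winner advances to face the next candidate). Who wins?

Yilmaz

Round 1: Zhou vs Singh — 12–9, Zhou advances.
Round 2: Zhou vs Yilmaz — 8–13, Yilmaz advances.
Yilmaz survives the agenda.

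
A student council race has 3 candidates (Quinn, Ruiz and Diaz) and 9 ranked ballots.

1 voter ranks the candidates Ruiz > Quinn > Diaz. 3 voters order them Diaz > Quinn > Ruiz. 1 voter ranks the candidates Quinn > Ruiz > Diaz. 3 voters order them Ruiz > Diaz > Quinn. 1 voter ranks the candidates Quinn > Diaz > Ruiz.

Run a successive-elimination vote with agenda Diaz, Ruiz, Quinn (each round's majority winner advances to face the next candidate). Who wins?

Quinn

Round 1: Diaz vs Ruiz — 4–5, Ruiz advances.
Round 2: Ruiz vs Quinn — 4–5, Quinn advances.
Quinn survives the agenda.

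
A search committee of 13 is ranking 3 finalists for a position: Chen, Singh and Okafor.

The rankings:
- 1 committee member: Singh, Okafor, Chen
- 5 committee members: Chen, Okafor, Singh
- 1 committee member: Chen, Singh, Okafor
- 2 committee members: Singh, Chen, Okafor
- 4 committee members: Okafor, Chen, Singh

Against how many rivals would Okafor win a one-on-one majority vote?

Okafor against each rival (13 committee members):
Okafor vs Chen: Chen, 8–5.
Okafor vs Singh: Okafor wins 9–4.
Okafor beats Singh; loses to Chen — 1 pairwise win.

1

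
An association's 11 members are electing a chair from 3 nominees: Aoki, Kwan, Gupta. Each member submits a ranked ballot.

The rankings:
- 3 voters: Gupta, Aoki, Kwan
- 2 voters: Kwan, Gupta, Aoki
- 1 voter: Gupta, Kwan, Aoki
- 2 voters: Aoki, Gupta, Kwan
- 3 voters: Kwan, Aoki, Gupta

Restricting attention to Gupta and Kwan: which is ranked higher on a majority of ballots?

Gupta

Ballots ranking Gupta above Kwan: 3 + 1 + 2 = 6.
Ballots ranking Kwan above Gupta: 11 − 6 = 5.
Gupta wins the head-to-head 6–5.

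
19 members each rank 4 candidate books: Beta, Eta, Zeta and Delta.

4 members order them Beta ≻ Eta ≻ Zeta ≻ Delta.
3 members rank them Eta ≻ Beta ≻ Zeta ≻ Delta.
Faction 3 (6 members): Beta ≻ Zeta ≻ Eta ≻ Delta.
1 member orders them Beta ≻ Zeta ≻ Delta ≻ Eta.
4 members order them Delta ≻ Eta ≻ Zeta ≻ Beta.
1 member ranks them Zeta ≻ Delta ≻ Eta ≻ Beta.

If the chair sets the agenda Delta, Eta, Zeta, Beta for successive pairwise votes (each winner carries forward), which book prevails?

Round 1: Delta vs Eta — 6–13, Eta advances.
Round 2: Eta vs Zeta — 11–8, Eta advances.
Round 3: Eta vs Beta — 8–11, Beta advances.
Beta survives the agenda.

Beta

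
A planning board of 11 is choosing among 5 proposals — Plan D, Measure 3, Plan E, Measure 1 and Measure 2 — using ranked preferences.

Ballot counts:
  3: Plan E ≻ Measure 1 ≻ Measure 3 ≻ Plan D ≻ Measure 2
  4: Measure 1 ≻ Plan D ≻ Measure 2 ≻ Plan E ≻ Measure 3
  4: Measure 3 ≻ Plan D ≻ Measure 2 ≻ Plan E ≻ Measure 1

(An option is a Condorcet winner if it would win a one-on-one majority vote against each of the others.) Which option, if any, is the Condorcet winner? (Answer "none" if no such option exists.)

none

Pairwise majorities:
Plan D–Measure 3: Measure 3 7–4.
Plan D vs Plan E: Plan D wins 8–3.
Plan D–Measure 1: Measure 1 7–4.
Plan D–Measure 2: Plan D 11–0.
Measure 3 vs Plan E: Plan E wins 7–4.
Measure 3–Measure 1: Measure 1 7–4.
Measure 3–Measure 2: Measure 3 7–4.
Plan E–Measure 1: Plan E 7–4.
Plan E–Measure 2: Measure 2 8–3.
Measure 1–Measure 2: Measure 1 7–4.
Every option loses at least once (Plan D loses to Measure 3; Measure 3 loses to Plan E; Plan E loses to Plan D; Measure 1 loses to Plan E; Measure 2 loses to Plan D). The majority relation contains the cycle Plan D > Plan E > Measure 3 > Plan D, so there is no Condorcet winner.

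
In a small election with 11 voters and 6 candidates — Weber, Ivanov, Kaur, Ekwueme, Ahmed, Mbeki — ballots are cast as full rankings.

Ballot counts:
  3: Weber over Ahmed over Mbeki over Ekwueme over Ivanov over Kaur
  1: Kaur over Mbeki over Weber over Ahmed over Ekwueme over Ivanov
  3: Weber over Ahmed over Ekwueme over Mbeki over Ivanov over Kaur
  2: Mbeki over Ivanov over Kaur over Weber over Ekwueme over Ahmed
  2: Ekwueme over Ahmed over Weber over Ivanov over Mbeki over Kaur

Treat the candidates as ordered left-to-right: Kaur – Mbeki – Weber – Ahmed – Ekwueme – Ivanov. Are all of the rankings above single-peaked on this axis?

no

Axis positions: Kaur=1, Mbeki=2, Weber=3, Ahmed=4, Ekwueme=5, Ivanov=6.
Faction 1 (peak Weber at position 3): ranking walks positions 3-4-2-5-6-1, expanding outward from the peak — single-peaked.
Faction 2 (peak Kaur at position 1): ranking walks positions 1-2-3-4-5-6, expanding outward from the peak — single-peaked.
Faction 3 (peak Weber at position 3): ranking walks positions 3-4-5-2-6-1, expanding outward from the peak — single-peaked.
Faction 4: ranking walks positions 2-6-1-3-5-4; Ivanov is ranked above Weber even though Weber lies between Ivanov and the peak Mbeki on the axis — preferences dip and rise again. Not single-peaked.
Faction 5 (peak Ekwueme at position 5): ranking walks positions 5-4-3-6-2-1, expanding outward from the peak — single-peaked.
Faction 4 violates single-peakedness, so the profile is not single-peaked on this axis.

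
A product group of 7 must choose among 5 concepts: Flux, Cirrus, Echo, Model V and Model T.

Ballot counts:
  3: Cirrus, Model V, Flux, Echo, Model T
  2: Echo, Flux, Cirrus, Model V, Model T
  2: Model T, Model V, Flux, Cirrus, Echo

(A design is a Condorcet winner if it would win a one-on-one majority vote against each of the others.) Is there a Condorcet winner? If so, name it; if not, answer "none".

none

Head-to-head results (7 engineers):
Flux vs Cirrus: 2+2 = 4 for Flux, 3 for Cirrus — Flux by 4–3.
Flux vs Echo: 5 to 2, Flux.
Flux vs Model V: Flux preferred on 2 ballots; Model V wins 5–2.
Flux vs Model T: 5 to 2, Flux.
Cirrus vs Echo: Cirrus is ranked higher on 3+2 = 5 ballots, Echo on 2. Cirrus wins 5–2.
Cirrus vs Model V: 5 to 2, Cirrus.
Cirrus vs Model T: 3+2 = 5 for Cirrus, 2 for Model T — Cirrus by 5–2.
Echo vs Model V: Echo is ranked higher on 2 ballots, Model V on 5. Model V wins 5–2.
Echo vs Model T: Echo preferred on 3+2 = 5 ballots; Echo wins 5–2.
Model V vs Model T: 3+2 = 5 for Model V, 2 for Model T — Model V by 5–2.
Each design drops at least one matchup (Flux loses to Model V; Cirrus loses to Flux; Echo loses to Flux; Model V loses to Cirrus; Model T loses to Flux); the cycle Flux beats Cirrus beats Model V beats Flux rules out a Condorcet winner.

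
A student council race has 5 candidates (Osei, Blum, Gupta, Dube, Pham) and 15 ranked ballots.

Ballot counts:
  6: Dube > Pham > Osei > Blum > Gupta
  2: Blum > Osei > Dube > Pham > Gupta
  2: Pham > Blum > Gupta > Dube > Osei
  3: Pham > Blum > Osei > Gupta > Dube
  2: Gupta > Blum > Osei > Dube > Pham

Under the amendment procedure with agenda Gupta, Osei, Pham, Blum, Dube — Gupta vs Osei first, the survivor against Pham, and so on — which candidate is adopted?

Dube

Round 1: Gupta vs Osei — 4–11, Osei advances.
Round 2: Osei vs Pham — 4–11, Pham advances.
Round 3: Pham vs Blum — 11–4, Pham advances.
Round 4: Pham vs Dube — 5–10, Dube advances.
Dube survives the agenda.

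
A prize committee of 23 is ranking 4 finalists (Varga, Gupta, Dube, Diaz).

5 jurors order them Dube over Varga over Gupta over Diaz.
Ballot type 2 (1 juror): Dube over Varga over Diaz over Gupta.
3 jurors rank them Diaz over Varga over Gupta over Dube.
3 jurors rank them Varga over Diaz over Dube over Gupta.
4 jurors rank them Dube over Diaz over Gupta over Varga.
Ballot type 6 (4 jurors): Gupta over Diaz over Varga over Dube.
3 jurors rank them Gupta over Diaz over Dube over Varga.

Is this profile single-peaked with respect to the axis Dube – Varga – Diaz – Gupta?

no

Axis positions: Dube=1, Varga=2, Diaz=3, Gupta=4.
Ballot type 1: ranking walks positions 1-2-4-3; Gupta is ranked above Diaz even though Diaz lies between Gupta and the peak Dube on the axis — preferences dip and rise again. Not single-peaked.
Ballot type 2 (peak Dube at position 1): ranking walks positions 1-2-3-4, expanding outward from the peak — single-peaked.
Ballot type 3 (peak Diaz at position 3): ranking walks positions 3-2-4-1, expanding outward from the peak — single-peaked.
Ballot type 4 (peak Varga at position 2): ranking walks positions 2-3-1-4, expanding outward from the peak — single-peaked.
Ballot type 5: ranking walks positions 1-3-4-2; Diaz is ranked above Varga even though Varga lies between Diaz and the peak Dube on the axis — preferences dip and rise again. Not single-peaked.
Ballot type 6 (peak Gupta at position 4): ranking walks positions 4-3-2-1, expanding outward from the peak — single-peaked.
Ballot type 7: ranking walks positions 4-3-1-2; Dube is ranked above Varga even though Varga lies between Dube and the peak Gupta on the axis — preferences dip and rise again. Not single-peaked.
Ballot type 1 violates single-peakedness, so the profile is not single-peaked on this axis.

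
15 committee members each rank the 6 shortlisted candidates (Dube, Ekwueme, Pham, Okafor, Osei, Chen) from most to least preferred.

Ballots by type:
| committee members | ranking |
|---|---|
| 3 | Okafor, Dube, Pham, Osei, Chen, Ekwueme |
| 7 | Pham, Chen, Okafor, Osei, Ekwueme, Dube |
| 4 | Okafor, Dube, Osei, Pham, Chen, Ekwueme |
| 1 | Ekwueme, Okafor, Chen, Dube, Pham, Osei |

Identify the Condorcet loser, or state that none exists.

none

Head-to-head results (15 committee members):
Dube vs Ekwueme: Ekwueme, 8–7.
Dube vs Pham: Dube is ranked higher on 3+4+1 = 8 ballots, Pham on 7. Dube wins 8–7.
Dube vs Okafor: 0 to 15, Okafor.
Dube vs Osei: Dube is ranked higher on 3+4+1 = 8 ballots, Osei on 7. Dube wins 8–7.
Dube vs Chen: Chen, 8–7.
Ekwueme vs Pham: Pham wins 14–1.
Ekwueme vs Okafor: Okafor, 14–1.
Ekwueme–Osei: Osei 14–1.
Ekwueme vs Chen: Chen, 14–1.
Pham vs Okafor: 7 to 8, Okafor.
Pham vs Osei: Pham wins 11–4.
Pham vs Chen: 3+7+4 = 14 for Pham, 1 for Chen — Pham by 14–1.
Okafor vs Osei: 15 to 0, Okafor.
Okafor vs Chen: 8 to 7, Okafor.
Osei vs Chen: Osei preferred on 3+4 = 7 ballots; Chen wins 8–7.
Each candidate has at least one pairwise win (Dube beats Pham; Ekwueme beats Dube; Pham beats Ekwueme; Okafor beats Dube; Osei beats Ekwueme; Chen beats Dube) — no Condorcet loser.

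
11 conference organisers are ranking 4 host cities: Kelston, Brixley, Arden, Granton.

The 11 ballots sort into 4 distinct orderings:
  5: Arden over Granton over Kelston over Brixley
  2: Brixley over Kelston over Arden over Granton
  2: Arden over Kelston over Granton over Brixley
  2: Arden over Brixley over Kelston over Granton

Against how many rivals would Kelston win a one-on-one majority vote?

Kelston against each rival (11 organisers):
Kelston vs Brixley: Kelston preferred on 5+2 = 7 ballots; Kelston wins 7–4.
Kelston vs Arden: 2 for Kelston, 9 for Arden — Arden by 9–2.
Kelston vs Granton: 2+2+2 = 6 for Kelston, 5 for Granton — Kelston by 6–5.
Kelston beats Brixley, Granton; loses to Arden — 2 pairwise wins.

2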